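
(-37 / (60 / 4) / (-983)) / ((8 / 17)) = 629 / 117960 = 0.01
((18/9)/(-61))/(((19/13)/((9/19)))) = -234/22021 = -0.01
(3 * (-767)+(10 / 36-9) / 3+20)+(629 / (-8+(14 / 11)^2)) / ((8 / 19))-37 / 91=-38216163919 / 15174432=-2518.46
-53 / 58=-0.91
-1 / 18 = -0.06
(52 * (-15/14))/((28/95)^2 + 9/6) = -7039500/200501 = -35.11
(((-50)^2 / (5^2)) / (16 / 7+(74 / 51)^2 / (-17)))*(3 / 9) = 515865 / 33457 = 15.42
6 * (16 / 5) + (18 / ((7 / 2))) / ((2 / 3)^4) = 6333 / 140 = 45.24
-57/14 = -4.07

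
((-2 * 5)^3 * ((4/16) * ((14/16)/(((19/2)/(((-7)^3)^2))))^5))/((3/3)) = -47352336533208097710339703242875/1267762688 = -37351104415220096547233.06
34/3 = 11.33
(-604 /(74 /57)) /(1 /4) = -68856 /37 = -1860.97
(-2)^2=4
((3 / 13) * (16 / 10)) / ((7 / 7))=24 / 65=0.37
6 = 6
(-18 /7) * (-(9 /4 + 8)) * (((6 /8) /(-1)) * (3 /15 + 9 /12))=-21033 /1120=-18.78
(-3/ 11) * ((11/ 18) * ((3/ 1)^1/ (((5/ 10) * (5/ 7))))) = -7/ 5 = -1.40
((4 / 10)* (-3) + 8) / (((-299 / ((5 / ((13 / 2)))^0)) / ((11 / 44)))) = -17 / 2990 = -0.01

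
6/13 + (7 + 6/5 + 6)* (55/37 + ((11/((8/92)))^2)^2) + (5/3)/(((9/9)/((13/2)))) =419765525895293/115440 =3636222504.29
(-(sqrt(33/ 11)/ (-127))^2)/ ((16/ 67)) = -201/ 258064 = -0.00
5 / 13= 0.38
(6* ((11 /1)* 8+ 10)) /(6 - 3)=196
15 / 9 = 5 / 3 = 1.67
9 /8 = 1.12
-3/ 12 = -0.25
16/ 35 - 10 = -334/ 35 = -9.54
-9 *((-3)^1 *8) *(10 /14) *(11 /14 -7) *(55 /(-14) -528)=174930030 /343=510000.09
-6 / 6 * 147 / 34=-147 / 34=-4.32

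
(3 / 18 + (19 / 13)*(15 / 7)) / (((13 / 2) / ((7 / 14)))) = 1801 / 7098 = 0.25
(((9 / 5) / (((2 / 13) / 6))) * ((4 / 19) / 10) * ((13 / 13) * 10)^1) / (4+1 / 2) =312 / 95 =3.28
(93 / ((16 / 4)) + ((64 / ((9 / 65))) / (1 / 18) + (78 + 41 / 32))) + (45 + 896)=299633 / 32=9363.53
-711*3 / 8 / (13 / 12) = -6399 / 26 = -246.12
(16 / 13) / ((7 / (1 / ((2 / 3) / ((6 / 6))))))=24 / 91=0.26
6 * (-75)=-450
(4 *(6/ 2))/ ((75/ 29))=116/ 25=4.64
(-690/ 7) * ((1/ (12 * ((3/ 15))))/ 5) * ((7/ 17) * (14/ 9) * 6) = -1610/ 51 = -31.57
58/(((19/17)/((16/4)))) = 3944/19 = 207.58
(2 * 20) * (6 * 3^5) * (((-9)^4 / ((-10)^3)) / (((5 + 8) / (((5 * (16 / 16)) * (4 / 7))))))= -84096.16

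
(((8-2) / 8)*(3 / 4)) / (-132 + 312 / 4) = -1 / 96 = -0.01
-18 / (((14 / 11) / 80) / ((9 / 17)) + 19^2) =-71280 / 1429679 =-0.05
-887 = -887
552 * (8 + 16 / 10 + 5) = 40296 / 5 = 8059.20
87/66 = 29/22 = 1.32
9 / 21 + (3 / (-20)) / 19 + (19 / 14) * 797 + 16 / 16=2880949 / 2660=1083.06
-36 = -36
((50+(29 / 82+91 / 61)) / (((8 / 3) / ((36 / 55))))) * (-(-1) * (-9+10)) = 7001937 / 550220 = 12.73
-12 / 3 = -4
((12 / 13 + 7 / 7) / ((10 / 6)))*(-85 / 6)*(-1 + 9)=-1700 / 13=-130.77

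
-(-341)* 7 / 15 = 2387 / 15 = 159.13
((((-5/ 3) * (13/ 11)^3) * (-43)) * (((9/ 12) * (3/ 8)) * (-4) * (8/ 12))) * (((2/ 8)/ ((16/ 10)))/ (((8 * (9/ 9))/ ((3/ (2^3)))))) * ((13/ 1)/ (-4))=92109225/ 43614208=2.11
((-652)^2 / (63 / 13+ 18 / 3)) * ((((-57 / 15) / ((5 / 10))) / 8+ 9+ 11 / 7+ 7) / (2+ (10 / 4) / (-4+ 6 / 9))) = 12859821104 / 24675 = 521168.03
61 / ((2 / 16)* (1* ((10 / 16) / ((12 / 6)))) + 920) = 7808 / 117765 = 0.07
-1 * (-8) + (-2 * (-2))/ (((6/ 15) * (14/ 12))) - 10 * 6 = -304/ 7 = -43.43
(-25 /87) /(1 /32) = -800 /87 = -9.20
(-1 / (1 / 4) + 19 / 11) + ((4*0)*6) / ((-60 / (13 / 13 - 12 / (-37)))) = -25 / 11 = -2.27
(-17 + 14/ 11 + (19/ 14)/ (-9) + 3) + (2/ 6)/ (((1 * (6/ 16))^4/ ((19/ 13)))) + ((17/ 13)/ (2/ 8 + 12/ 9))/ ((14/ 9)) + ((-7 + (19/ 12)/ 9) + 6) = 211937123/ 18486468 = 11.46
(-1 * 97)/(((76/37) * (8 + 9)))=-3589/1292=-2.78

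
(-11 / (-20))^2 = 121 / 400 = 0.30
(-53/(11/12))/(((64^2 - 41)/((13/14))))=-4134/312235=-0.01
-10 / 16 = -5 / 8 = -0.62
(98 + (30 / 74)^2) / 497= 134387 / 680393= 0.20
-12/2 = -6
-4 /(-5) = 4 /5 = 0.80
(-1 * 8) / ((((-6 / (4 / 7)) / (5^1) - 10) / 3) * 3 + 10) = 80 / 21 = 3.81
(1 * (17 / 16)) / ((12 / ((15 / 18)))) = 85 / 1152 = 0.07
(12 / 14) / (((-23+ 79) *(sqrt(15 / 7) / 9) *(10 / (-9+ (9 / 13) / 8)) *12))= -2781 *sqrt(105) / 4076800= -0.01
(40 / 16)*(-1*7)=-35 / 2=-17.50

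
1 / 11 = 0.09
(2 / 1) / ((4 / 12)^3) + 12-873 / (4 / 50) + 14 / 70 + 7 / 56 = -433847 / 40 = -10846.18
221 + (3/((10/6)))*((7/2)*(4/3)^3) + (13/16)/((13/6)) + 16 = 252.31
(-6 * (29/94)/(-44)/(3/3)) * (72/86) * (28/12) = 1827/22231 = 0.08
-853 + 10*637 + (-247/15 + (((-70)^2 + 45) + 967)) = 171188/15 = 11412.53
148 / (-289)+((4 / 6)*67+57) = 87701 / 867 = 101.15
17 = 17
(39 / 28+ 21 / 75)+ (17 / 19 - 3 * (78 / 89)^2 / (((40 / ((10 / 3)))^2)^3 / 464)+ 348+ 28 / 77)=175682968925333 / 500619873600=350.93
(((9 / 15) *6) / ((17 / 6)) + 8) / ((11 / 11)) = 788 / 85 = 9.27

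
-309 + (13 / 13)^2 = -308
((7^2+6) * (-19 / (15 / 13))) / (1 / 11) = -29887 / 3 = -9962.33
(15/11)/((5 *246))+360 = 324721/902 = 360.00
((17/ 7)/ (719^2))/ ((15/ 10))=34/ 10856181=0.00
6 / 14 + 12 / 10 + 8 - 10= -13 / 35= -0.37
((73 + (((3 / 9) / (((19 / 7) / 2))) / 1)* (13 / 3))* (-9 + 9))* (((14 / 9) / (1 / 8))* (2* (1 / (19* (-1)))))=0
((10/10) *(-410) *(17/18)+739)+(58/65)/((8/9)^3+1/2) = 361510946/1025505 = 352.52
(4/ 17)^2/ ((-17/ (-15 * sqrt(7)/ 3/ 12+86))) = -0.28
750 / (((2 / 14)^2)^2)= 1800750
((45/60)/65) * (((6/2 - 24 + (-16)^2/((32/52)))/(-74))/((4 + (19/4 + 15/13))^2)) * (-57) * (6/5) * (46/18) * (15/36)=448799/9813325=0.05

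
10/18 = 5/9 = 0.56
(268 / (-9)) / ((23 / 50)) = -13400 / 207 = -64.73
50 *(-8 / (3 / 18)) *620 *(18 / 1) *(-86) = 2303424000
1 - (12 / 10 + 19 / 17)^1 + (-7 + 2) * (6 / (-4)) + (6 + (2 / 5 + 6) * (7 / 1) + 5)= 10537 / 170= 61.98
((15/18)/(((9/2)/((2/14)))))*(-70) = -50/27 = -1.85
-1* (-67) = 67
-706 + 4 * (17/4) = -689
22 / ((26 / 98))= 1078 / 13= 82.92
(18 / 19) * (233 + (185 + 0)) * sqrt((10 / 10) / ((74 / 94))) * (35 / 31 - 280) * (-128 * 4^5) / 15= 29914300416 * sqrt(1739) / 1147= 1087590045.37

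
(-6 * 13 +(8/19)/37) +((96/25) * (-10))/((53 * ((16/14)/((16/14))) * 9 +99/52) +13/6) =-20593690366/263790205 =-78.07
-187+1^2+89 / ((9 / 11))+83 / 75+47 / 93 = -527381 / 6975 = -75.61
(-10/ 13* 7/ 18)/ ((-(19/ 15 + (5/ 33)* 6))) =0.14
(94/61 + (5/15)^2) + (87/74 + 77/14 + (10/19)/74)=3216823/385947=8.33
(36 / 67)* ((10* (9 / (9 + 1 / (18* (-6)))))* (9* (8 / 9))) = 2799360 / 65057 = 43.03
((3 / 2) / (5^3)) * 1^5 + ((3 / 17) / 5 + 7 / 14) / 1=1163 / 2125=0.55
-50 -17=-67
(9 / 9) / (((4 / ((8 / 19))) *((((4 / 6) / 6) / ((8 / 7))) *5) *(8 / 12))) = 216 / 665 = 0.32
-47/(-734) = 47/734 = 0.06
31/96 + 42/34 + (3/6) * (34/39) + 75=1633507/21216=76.99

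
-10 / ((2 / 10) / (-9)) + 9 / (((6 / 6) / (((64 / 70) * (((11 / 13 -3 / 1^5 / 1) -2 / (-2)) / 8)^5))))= 1197641333925 / 2661428224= 450.00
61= 61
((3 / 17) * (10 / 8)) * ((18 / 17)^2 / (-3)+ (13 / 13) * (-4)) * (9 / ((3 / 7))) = -20.26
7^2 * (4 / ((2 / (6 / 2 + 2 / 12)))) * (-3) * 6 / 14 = -399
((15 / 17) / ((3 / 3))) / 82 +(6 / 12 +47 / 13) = 37387 / 9061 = 4.13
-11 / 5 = -2.20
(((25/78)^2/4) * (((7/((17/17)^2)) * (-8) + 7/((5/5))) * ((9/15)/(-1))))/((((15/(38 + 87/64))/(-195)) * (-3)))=15428875/119808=128.78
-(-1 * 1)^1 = 1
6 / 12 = 0.50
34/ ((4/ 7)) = 59.50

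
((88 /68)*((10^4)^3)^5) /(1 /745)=16390000000000000000000000000000000000000000000000000000000000000 /17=964117647058823529411764700000000000000000000000000000000000000.00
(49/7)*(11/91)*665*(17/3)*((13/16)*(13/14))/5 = 46189/96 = 481.14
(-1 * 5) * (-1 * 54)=270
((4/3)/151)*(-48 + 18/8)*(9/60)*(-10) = 183/302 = 0.61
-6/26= -3/13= -0.23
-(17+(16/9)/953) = -145825/8577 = -17.00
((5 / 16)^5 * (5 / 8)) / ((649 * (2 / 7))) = 0.00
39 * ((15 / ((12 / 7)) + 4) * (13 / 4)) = 25857 / 16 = 1616.06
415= 415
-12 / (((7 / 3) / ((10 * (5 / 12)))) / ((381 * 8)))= -457200 / 7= -65314.29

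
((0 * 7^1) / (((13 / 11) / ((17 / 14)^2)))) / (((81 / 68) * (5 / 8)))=0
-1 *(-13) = 13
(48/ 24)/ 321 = 2/ 321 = 0.01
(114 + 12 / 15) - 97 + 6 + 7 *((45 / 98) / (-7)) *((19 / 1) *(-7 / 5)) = 2521 / 70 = 36.01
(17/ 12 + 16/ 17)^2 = 231361/ 41616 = 5.56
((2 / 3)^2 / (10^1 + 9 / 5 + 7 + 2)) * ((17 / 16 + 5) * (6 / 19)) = 485 / 11856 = 0.04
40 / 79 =0.51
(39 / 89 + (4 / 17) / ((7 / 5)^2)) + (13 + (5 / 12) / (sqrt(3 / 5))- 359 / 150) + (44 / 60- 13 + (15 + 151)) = 5 * sqrt(15) / 36 + 611253079 / 3706850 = 165.44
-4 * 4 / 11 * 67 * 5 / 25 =-1072 / 55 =-19.49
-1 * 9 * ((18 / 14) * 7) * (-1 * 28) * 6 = 13608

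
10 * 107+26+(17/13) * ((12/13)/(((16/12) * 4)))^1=741049/676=1096.23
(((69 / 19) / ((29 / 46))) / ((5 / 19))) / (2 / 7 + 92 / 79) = 877611 / 58145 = 15.09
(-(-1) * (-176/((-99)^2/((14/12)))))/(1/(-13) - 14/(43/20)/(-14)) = -4472/82863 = -0.05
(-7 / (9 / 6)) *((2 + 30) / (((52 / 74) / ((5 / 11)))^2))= -3833200 / 61347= -62.48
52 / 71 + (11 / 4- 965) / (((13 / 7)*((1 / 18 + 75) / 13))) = -2439439 / 27406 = -89.01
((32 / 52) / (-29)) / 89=-8 / 33553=-0.00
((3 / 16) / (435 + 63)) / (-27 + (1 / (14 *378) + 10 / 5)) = -1323 / 87846536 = -0.00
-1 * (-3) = 3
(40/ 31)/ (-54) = -20/ 837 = -0.02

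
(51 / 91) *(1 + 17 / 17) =102 / 91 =1.12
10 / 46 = 5 / 23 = 0.22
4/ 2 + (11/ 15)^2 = 571/ 225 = 2.54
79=79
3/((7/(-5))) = -15/7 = -2.14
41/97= 0.42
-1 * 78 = -78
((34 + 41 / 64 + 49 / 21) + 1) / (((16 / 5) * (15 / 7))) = 51037 / 9216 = 5.54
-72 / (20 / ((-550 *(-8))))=-15840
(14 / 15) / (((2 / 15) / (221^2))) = 341887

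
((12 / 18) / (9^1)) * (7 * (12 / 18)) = 28 / 81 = 0.35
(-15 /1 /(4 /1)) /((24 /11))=-1.72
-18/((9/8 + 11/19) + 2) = -2736/563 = -4.86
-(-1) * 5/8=5/8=0.62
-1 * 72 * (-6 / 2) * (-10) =-2160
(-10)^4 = 10000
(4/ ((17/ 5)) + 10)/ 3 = 3.73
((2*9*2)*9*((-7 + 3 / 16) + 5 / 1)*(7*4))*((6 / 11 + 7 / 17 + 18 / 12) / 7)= -2158731 / 374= -5772.01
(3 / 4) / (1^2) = 3 / 4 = 0.75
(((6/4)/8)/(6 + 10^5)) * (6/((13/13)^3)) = 0.00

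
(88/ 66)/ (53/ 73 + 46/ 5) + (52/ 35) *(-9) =-5035592/ 380415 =-13.24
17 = 17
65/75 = 13/15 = 0.87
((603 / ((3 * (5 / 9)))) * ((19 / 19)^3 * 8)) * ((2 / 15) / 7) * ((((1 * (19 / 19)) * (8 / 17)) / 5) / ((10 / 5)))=38592 / 14875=2.59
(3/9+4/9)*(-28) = -196/9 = -21.78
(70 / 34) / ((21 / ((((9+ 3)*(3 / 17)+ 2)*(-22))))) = -7700 / 867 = -8.88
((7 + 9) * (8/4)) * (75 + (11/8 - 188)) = -3572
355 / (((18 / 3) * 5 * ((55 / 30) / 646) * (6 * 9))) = 22933 / 297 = 77.22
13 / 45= 0.29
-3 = -3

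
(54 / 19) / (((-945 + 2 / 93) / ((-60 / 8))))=37665 / 1669777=0.02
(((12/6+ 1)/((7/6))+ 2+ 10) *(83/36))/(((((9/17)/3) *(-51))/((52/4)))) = -48.53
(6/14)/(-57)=-1/133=-0.01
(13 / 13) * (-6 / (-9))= 2 / 3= 0.67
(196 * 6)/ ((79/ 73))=85848/ 79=1086.68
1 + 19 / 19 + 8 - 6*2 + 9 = 7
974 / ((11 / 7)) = 6818 / 11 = 619.82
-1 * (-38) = 38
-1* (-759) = 759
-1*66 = -66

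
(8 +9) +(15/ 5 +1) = 21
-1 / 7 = -0.14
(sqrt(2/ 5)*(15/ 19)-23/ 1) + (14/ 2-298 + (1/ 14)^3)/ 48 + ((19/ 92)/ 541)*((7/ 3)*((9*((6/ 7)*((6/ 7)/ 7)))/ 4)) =-47629953661/ 1638892416 + 3*sqrt(10)/ 19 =-28.56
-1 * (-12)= 12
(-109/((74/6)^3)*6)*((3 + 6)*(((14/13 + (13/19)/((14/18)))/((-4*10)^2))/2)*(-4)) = 268816563/35031614800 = 0.01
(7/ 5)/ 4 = 7/ 20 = 0.35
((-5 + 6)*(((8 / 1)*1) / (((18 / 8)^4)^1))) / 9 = 2048 / 59049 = 0.03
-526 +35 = -491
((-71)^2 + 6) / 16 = 5047 / 16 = 315.44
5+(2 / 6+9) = 14.33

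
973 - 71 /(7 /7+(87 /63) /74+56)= 86104277 /88607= 971.75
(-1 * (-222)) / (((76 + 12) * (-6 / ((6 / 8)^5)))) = -8991 / 90112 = -0.10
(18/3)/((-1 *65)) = -6/65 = -0.09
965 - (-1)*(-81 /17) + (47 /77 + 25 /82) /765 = 4638143899 /4830210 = 960.24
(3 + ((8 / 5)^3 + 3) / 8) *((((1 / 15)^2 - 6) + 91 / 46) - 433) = -1698.69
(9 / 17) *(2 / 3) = 6 / 17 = 0.35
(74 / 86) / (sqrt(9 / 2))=37*sqrt(2) / 129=0.41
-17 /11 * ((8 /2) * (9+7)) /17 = -64 /11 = -5.82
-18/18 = -1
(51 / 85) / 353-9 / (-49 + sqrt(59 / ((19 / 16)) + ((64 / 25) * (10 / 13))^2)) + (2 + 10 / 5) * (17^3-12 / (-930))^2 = 7020 * sqrt(567321) / 188440579 + 154300855289722297457532 / 1598131573397675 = 96550783.37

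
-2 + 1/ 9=-17/ 9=-1.89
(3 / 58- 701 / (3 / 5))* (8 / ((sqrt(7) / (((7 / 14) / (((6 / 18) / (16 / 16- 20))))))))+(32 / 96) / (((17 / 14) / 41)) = 100688.97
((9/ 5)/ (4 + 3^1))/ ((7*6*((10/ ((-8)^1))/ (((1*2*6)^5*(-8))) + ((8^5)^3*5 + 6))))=11943936/ 343195908883854878639305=0.00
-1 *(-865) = 865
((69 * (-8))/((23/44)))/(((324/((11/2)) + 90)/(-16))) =30976/273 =113.47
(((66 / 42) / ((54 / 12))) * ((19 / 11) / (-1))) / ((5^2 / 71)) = -2698 / 1575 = -1.71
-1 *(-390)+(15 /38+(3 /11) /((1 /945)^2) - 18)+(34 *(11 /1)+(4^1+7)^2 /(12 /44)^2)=925171525 /3762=245925.45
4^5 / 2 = 512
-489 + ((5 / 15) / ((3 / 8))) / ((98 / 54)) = -488.51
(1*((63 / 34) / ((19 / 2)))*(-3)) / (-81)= 7 / 969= 0.01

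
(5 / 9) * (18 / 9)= 10 / 9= 1.11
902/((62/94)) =1367.55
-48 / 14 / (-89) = 24 / 623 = 0.04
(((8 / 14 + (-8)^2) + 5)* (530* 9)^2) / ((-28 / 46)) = -2600563601.02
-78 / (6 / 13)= -169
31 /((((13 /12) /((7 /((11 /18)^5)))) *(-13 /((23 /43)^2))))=-2602910153088 /50325377531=-51.72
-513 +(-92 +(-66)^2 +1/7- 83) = 25677/7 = 3668.14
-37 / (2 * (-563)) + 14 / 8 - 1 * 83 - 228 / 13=-98.76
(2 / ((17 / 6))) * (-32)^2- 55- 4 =11285 / 17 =663.82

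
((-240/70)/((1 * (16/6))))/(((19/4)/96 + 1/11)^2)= -160579584/2461543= -65.24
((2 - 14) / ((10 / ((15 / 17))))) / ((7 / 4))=-72 / 119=-0.61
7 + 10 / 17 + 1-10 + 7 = 95 / 17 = 5.59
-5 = -5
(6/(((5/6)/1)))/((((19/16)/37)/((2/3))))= 14208/95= 149.56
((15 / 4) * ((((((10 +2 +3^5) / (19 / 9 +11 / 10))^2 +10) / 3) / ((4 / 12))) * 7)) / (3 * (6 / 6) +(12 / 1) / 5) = 159721625 / 5202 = 30703.89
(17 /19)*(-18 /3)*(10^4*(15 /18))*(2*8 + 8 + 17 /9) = -198050000 /171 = -1158187.13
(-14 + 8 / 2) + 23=13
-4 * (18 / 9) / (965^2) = -8 / 931225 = -0.00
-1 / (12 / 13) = -13 / 12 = -1.08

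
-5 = -5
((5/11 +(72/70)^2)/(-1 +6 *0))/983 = -20381/13245925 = -0.00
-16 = -16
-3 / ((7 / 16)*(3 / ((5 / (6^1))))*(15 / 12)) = -32 / 21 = -1.52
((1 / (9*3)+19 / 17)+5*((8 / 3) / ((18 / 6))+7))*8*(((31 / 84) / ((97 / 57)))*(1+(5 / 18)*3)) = 120736165 / 934983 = 129.13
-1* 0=0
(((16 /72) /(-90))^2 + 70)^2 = 131830606026001 /26904200625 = 4900.00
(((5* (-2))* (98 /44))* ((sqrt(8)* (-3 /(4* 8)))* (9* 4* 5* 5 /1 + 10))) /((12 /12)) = 334425* sqrt(2) /88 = 5374.41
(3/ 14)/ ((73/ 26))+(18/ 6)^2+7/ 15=73147/ 7665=9.54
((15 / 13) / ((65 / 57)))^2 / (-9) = -3249 / 28561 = -0.11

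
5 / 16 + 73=1173 / 16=73.31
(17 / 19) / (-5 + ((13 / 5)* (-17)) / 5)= -0.06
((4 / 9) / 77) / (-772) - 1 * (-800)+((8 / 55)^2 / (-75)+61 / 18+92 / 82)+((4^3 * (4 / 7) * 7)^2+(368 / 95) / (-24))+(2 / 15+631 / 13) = 412144075269446519 / 6208015563750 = 66389.02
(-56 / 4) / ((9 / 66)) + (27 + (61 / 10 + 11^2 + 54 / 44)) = 8689 / 165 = 52.66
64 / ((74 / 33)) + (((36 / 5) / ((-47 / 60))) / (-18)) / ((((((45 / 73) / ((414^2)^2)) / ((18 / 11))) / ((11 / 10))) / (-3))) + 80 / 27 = -154248947429099504 / 1173825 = -131407107046.71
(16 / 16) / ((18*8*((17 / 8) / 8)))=4 / 153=0.03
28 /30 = 0.93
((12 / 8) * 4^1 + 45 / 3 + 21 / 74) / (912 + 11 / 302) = 47565 / 2038219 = 0.02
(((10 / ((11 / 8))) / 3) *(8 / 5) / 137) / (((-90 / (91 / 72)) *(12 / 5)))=-0.00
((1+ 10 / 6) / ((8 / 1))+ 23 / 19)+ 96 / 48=202 / 57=3.54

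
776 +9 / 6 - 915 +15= -245 / 2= -122.50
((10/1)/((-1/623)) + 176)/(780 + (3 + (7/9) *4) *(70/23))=-626589/82655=-7.58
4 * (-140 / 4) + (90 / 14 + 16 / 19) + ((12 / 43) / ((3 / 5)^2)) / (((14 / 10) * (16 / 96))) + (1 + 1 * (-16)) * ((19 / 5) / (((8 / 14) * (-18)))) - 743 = -118982477 / 137256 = -866.87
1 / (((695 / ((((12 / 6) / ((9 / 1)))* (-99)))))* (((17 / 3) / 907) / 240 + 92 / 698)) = -1002808224 / 4176362447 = -0.24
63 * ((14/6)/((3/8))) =392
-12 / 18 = -2 / 3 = -0.67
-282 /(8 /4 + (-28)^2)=-47 /131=-0.36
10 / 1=10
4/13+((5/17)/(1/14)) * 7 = 6438/221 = 29.13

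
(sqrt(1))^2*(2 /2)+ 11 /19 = 30 /19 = 1.58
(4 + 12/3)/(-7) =-8/7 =-1.14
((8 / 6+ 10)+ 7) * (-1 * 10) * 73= -40150 / 3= -13383.33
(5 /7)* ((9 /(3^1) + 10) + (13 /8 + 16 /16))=625 /56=11.16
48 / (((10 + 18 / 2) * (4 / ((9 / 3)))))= 36 / 19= 1.89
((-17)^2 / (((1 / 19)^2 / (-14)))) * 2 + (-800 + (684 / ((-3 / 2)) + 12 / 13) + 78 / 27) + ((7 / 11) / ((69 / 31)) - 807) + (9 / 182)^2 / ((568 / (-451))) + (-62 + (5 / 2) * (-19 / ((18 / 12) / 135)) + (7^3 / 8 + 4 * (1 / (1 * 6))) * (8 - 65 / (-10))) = -125393026677703501 / 42840461664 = -2926976.55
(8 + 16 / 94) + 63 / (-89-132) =81903 / 10387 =7.89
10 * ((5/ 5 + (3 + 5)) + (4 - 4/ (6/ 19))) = 10/ 3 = 3.33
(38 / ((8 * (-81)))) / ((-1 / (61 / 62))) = 1159 / 20088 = 0.06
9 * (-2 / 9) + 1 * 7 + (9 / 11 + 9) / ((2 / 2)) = 163 / 11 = 14.82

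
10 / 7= 1.43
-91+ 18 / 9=-89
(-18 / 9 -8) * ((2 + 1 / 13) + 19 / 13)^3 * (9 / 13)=-8760240 / 28561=-306.72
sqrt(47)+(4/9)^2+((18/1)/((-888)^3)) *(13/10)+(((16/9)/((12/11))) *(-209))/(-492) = 127726600003/143546549760+sqrt(47) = 7.75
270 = 270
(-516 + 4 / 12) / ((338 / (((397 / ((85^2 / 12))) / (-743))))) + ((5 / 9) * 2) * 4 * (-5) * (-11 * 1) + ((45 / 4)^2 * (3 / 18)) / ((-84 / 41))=234.15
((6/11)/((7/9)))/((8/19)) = 513/308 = 1.67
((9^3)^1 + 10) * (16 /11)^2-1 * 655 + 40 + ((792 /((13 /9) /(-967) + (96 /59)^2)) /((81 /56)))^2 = 34033162344525298962281 /777531638866227025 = 43770.77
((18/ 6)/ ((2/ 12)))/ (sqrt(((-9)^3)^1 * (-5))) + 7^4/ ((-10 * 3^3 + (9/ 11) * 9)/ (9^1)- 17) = -51.69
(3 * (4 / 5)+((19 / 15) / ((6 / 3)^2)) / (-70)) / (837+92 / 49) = 70427 / 24663000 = 0.00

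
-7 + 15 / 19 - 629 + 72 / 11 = -131391 / 209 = -628.67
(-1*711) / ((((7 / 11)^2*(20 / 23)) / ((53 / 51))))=-34957263 / 16660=-2098.28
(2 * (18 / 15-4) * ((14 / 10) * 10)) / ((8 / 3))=-147 / 5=-29.40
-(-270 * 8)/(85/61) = 26352/17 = 1550.12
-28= -28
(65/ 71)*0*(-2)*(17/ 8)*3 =0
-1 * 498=-498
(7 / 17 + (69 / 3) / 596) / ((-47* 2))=-4563 / 952408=-0.00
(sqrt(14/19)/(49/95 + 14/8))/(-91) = -20*sqrt(266)/78351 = -0.00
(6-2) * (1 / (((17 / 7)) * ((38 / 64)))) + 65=21891 / 323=67.77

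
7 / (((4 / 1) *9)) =0.19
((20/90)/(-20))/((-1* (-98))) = -1/8820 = -0.00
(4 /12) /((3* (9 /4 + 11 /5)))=0.02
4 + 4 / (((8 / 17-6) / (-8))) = 460 / 47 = 9.79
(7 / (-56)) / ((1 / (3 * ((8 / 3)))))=-1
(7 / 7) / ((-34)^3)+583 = 22914231 / 39304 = 583.00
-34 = -34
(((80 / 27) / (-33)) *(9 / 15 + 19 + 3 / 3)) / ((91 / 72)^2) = -105472 / 91091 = -1.16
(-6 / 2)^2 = 9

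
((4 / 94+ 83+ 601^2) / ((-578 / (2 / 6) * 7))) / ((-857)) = 8490175 / 244453251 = 0.03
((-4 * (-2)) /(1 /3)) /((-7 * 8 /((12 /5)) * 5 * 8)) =-9 /350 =-0.03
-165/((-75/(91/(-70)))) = -143/50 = -2.86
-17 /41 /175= -17 /7175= -0.00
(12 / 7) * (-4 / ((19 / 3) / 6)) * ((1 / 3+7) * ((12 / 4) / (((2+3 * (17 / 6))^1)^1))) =-13.61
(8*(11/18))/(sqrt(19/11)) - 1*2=-2 + 44*sqrt(209)/171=1.72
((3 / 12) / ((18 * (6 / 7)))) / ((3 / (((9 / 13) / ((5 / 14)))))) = 0.01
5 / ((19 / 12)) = 60 / 19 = 3.16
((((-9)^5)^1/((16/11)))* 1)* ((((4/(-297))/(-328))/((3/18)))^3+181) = -61277461397100/8339441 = -7347909.94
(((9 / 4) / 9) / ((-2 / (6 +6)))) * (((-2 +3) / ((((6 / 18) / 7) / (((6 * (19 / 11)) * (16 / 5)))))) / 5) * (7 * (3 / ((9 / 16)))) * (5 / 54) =-119168 / 165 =-722.23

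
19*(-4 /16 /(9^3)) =-19 /2916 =-0.01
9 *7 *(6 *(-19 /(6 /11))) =-13167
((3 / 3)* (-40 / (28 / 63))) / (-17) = 90 / 17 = 5.29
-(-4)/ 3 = 4/ 3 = 1.33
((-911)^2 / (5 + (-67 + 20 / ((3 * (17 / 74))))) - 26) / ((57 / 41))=-18119.18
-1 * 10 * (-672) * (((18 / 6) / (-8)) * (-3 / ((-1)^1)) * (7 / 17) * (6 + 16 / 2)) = -740880 / 17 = -43581.18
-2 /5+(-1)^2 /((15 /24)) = 1.20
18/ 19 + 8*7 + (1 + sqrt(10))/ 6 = sqrt(10)/ 6 + 6511/ 114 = 57.64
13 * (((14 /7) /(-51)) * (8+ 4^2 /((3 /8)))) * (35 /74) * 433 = -29946280 /5661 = -5289.93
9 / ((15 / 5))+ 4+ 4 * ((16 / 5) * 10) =135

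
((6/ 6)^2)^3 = 1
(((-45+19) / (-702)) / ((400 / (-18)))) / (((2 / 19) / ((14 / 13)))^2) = -17689 / 101400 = -0.17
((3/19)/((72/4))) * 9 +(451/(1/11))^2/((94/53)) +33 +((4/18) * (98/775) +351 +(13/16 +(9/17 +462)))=23511349990032391/1694199600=13877556.10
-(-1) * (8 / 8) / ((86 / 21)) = 21 / 86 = 0.24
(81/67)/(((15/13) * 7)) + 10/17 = 29417/39865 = 0.74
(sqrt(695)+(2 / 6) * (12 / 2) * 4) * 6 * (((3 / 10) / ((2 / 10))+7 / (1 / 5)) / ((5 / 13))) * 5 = 97831.04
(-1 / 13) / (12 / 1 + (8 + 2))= -1 / 286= -0.00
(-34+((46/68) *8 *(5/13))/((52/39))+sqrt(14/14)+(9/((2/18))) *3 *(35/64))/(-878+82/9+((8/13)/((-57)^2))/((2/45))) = -0.12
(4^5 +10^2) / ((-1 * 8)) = -281 / 2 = -140.50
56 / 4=14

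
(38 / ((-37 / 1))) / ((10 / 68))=-1292 / 185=-6.98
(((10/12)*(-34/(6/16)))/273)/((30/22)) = -1496/7371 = -0.20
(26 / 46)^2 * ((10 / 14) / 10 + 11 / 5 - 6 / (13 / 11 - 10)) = 3387267 / 3591910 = 0.94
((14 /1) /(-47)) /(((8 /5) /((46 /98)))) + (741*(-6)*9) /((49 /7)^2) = -7523437 /9212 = -816.70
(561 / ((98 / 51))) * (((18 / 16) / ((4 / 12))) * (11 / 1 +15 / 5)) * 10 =137945.89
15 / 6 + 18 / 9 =9 / 2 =4.50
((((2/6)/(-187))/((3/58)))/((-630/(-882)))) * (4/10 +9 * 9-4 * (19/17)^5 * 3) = -174302238754/59740483275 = -2.92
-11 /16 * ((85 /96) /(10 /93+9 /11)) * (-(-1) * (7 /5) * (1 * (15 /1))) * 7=-46868745 /484864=-96.66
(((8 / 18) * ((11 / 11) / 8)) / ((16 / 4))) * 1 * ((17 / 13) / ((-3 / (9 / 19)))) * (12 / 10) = -17 / 4940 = -0.00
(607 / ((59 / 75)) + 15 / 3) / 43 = 45820 / 2537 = 18.06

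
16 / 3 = 5.33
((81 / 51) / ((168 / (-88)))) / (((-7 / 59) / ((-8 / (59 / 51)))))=-2376 / 49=-48.49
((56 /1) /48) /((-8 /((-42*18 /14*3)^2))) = -15309 /4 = -3827.25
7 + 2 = 9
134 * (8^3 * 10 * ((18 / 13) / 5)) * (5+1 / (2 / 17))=33343488 / 13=2564883.69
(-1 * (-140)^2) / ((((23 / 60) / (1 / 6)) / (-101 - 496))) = 117012000 / 23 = 5087478.26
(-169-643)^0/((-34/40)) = -20/17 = -1.18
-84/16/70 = -3/40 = -0.08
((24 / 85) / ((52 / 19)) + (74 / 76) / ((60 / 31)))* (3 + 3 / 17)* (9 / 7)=24743151 / 9993620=2.48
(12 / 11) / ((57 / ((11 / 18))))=2 / 171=0.01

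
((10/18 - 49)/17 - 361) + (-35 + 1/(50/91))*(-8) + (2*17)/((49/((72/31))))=-562413823/5810175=-96.80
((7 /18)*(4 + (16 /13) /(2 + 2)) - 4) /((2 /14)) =-1904 /117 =-16.27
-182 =-182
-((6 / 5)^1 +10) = -56 / 5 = -11.20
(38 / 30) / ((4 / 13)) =247 / 60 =4.12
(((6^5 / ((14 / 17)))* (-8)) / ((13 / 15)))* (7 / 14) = -43579.78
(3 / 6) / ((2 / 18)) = 4.50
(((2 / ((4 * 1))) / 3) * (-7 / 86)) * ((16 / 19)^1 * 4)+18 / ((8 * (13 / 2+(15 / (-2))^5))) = -85203176 / 1860718317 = -0.05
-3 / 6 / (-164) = 1 / 328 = 0.00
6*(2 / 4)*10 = 30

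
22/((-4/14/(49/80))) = -3773/80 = -47.16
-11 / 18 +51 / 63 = 25 / 126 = 0.20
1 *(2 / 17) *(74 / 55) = 148 / 935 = 0.16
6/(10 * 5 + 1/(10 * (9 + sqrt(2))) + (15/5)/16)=3840 * sqrt(2)/1274075999 + 152283360/1274075999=0.12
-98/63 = -1.56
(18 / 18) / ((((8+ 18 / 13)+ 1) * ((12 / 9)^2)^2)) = 39 / 1280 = 0.03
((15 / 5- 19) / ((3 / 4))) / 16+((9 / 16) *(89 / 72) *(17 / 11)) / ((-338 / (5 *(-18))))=-747553 / 713856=-1.05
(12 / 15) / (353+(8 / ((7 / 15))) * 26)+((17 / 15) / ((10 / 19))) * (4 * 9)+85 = 22716373 / 139775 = 162.52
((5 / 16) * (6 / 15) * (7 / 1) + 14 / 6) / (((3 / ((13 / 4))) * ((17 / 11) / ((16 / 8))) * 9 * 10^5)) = 11011 / 2203200000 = 0.00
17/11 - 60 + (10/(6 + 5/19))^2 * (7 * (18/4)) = 486161/22253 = 21.85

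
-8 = -8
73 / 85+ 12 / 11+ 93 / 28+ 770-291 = 484.27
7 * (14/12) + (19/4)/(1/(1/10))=1037/120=8.64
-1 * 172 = -172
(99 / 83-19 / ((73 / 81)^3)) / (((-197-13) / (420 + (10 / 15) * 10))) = 11371659008 / 226018877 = 50.31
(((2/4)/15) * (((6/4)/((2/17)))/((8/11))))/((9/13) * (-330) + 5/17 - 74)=-41327/21369280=-0.00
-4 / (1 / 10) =-40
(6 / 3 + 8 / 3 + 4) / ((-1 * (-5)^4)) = -26 / 1875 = -0.01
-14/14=-1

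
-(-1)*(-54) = -54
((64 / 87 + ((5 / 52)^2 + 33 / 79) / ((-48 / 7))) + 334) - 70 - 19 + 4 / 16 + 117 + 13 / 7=759281256101 / 2081474304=364.78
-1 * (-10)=10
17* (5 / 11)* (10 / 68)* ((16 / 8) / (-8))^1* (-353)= 8825 / 88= 100.28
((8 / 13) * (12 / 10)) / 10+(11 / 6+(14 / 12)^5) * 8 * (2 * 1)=10107139 / 157950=63.99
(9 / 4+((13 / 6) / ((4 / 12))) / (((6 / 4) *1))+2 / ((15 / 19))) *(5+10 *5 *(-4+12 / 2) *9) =99007 / 12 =8250.58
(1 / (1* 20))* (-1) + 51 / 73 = 947 / 1460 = 0.65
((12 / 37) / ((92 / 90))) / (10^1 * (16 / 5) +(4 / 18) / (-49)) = 11907 / 1200761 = 0.01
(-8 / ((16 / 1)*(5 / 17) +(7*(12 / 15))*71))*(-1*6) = 1020 / 8549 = 0.12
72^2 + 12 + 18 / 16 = 5197.12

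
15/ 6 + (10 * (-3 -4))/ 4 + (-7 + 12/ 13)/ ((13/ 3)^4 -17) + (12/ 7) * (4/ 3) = -31496681/ 2473744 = -12.73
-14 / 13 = -1.08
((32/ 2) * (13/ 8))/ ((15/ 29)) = 754/ 15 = 50.27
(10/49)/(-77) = -10/3773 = -0.00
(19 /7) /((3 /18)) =114 /7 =16.29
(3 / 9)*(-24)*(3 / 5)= -24 / 5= -4.80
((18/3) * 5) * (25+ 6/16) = 3045/4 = 761.25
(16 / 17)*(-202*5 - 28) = -16608 / 17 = -976.94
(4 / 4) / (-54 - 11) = -1 / 65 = -0.02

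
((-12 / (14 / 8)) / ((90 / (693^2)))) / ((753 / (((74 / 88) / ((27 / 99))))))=-188034 / 1255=-149.83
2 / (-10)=-1 / 5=-0.20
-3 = -3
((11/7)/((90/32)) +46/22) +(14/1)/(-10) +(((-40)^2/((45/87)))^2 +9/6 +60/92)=305031481243/31878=9568714.51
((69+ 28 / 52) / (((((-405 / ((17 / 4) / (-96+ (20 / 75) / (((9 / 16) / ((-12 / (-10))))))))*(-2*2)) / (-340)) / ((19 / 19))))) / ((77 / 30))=4082125 / 16120104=0.25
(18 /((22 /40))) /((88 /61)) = 2745 /121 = 22.69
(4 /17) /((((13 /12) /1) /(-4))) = -192 /221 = -0.87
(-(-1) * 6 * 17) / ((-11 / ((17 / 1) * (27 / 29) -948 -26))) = 2834274 / 319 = 8884.87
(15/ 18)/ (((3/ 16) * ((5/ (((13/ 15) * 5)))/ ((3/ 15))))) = 104/ 135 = 0.77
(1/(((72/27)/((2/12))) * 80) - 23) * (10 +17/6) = -755601/2560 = -295.16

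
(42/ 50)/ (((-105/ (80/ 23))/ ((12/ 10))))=-0.03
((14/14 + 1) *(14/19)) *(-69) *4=-7728/19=-406.74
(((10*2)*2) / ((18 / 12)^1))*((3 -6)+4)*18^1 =480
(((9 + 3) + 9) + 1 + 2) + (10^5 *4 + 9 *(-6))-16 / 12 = 1199906 / 3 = 399968.67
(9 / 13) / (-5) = -9 / 65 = -0.14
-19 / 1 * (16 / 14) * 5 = -760 / 7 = -108.57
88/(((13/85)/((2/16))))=935/13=71.92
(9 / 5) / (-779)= -9 / 3895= -0.00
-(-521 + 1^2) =520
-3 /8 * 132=-99 /2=-49.50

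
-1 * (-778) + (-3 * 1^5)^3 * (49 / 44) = 32909 / 44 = 747.93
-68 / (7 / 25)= -1700 / 7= -242.86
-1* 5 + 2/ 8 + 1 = -15/ 4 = -3.75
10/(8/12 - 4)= -3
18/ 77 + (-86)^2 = 569510/ 77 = 7396.23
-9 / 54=-1 / 6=-0.17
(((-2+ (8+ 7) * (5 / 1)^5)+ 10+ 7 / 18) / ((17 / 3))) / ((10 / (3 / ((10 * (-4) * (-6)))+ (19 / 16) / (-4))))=-76794991 / 326400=-235.28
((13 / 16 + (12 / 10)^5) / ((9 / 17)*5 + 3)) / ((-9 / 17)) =-47696849 / 43200000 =-1.10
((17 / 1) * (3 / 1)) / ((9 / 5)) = 85 / 3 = 28.33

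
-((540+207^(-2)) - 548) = 342791/42849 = 8.00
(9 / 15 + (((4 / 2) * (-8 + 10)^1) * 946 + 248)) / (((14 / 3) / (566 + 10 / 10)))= 4899609 / 10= 489960.90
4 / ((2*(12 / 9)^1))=3 / 2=1.50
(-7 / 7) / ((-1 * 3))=0.33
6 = 6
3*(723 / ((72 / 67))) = 16147 / 8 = 2018.38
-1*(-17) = 17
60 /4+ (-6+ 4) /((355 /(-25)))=1075 /71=15.14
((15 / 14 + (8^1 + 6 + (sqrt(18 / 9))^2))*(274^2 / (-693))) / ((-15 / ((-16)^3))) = -36747599872 / 72765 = -505017.52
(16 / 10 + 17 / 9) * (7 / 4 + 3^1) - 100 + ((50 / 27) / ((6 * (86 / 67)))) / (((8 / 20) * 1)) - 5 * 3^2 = -2226101 / 17415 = -127.83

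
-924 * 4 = -3696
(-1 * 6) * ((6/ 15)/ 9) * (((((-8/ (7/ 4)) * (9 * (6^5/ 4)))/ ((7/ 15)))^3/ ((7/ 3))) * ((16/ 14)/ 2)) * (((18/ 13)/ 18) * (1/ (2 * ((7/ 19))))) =18005849085622144204800/ 524596891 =34323209676860.52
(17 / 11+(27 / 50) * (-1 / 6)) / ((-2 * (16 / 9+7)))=-14409 / 173800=-0.08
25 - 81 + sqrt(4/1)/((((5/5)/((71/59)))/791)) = 109018/59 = 1847.76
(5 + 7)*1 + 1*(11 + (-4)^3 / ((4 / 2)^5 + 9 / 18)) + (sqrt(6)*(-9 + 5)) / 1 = 1367 / 65 -4*sqrt(6) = 11.23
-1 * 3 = -3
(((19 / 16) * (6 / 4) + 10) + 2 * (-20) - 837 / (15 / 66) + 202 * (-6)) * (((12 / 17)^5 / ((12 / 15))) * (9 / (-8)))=1722662721 / 1419857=1213.26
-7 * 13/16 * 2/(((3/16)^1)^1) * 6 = -364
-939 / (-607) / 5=939 / 3035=0.31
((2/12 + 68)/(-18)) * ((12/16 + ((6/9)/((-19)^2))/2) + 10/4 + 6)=-16390675/467856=-35.03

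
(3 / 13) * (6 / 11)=18 / 143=0.13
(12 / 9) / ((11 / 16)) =64 / 33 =1.94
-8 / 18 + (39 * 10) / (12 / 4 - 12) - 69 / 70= -28201 / 630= -44.76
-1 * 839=-839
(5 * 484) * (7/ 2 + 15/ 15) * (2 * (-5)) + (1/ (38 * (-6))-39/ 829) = -20583416521/ 189012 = -108900.05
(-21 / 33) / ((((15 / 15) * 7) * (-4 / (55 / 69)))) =0.02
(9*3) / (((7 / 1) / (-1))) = -27 / 7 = -3.86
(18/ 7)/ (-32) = -9/ 112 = -0.08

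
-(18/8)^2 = -81/16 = -5.06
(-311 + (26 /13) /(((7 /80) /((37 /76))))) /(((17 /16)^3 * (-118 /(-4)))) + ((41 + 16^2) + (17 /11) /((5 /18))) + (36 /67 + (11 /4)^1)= 168987310758933 /568261064140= 297.38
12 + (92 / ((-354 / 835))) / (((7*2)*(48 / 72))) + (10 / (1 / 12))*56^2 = 310831027 / 826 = 376308.75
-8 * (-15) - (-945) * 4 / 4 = 1065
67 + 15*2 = 97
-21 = -21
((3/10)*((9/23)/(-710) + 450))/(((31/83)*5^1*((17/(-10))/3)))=-127.57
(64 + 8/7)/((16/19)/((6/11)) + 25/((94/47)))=51984/11207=4.64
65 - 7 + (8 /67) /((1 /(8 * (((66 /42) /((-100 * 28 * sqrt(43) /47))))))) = 58 - 2068 * sqrt(43) /3529225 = 58.00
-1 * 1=-1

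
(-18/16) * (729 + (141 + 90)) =-1080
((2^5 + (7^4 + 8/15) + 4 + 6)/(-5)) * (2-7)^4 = -305441.67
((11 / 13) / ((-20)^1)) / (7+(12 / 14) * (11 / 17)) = -1309 / 233740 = -0.01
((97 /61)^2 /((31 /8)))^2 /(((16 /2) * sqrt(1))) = 708234248 /13305853201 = 0.05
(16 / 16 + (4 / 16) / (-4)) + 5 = 95 / 16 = 5.94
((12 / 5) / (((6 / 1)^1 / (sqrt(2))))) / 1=0.57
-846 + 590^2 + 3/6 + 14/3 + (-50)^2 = 2098555/6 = 349759.17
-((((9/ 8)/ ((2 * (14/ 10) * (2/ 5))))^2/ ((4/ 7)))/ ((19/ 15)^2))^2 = -129746337890625/ 107134754750464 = -1.21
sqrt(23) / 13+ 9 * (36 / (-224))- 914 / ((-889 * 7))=-64697 / 49784+ sqrt(23) / 13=-0.93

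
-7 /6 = -1.17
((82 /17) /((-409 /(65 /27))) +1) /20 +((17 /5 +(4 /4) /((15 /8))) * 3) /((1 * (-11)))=-8459621 /8260164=-1.02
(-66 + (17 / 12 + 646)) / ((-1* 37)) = -6977 / 444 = -15.71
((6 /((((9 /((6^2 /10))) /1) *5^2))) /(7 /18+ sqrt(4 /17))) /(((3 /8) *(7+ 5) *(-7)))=816 /57875-1728 *sqrt(17) /405125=-0.00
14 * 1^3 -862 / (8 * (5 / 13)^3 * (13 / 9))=-648551 / 500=-1297.10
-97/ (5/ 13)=-1261/ 5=-252.20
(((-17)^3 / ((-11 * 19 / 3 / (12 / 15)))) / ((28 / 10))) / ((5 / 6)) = 176868 / 7315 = 24.18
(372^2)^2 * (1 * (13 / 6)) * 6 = 248951708928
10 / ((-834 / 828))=-1380 / 139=-9.93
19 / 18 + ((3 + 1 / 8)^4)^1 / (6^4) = 5993953 / 5308416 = 1.13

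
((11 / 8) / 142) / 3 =11 / 3408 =0.00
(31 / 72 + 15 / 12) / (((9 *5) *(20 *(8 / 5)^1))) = 121 / 103680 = 0.00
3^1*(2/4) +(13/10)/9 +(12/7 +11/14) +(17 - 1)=1813/90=20.14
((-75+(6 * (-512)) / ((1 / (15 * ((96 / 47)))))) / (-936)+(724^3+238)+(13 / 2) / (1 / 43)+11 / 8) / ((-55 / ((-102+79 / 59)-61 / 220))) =280431080718322141 / 402639600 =696481619.59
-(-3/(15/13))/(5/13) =169/25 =6.76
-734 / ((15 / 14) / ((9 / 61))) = -30828 / 305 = -101.08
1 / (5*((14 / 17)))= 17 / 70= 0.24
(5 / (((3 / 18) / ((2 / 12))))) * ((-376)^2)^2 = 99935866880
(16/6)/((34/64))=256/51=5.02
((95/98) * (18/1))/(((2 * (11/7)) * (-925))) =-171/28490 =-0.01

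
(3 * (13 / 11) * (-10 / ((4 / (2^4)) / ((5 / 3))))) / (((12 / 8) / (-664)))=3452800 / 33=104630.30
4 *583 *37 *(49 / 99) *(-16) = -6149696 / 9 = -683299.56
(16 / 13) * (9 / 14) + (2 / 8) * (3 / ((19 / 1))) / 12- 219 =-6036437 / 27664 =-218.21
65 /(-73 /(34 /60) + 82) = -1105 /796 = -1.39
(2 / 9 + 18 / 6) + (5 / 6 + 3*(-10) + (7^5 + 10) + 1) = 302257 / 18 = 16792.06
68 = 68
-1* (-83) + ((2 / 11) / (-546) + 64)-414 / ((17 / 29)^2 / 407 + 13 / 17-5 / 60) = -5060191274312 / 11004112119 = -459.85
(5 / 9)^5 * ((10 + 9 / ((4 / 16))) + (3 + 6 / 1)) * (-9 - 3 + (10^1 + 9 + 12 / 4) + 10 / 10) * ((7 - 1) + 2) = 15125000 / 59049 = 256.14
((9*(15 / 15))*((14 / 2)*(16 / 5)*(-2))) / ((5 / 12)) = -24192 / 25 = -967.68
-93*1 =-93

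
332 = 332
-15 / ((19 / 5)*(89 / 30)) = -2250 / 1691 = -1.33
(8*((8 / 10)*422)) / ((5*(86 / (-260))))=-351104 / 215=-1633.04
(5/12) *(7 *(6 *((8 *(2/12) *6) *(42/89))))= 5880/89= 66.07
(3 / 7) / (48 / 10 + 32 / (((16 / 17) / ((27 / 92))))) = 230 / 7931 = 0.03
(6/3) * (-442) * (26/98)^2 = -149396/2401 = -62.22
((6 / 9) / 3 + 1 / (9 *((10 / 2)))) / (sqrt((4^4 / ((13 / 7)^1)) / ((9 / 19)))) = 11 *sqrt(1729) / 31920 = 0.01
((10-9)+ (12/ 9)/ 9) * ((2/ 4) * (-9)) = -31/ 6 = -5.17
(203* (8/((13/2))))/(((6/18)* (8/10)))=12180/13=936.92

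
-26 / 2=-13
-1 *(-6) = 6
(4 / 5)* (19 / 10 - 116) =-2282 / 25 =-91.28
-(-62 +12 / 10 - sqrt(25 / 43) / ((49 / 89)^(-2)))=12005 *sqrt(43) / 340603 +304 / 5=61.03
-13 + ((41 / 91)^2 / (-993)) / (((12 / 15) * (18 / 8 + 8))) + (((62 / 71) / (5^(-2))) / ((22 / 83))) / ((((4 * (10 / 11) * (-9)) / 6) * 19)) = -204031177193 / 14790495356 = -13.79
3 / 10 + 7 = 73 / 10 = 7.30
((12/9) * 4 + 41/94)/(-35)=-1627/9870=-0.16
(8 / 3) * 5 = 40 / 3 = 13.33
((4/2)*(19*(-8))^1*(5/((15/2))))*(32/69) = -19456/207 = -93.99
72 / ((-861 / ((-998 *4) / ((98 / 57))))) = 194.16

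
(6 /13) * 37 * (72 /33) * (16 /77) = 85248 /11011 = 7.74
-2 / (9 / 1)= -2 / 9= -0.22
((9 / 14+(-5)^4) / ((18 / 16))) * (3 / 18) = 17518 / 189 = 92.69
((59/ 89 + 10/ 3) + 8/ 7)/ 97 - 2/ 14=-0.09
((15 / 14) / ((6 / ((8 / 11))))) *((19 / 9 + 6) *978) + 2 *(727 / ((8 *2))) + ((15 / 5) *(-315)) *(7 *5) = -59050823 / 1848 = -31953.91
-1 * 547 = -547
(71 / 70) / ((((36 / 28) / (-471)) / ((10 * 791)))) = -8817277 / 3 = -2939092.33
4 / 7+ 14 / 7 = 2.57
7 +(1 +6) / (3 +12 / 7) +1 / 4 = 1153 / 132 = 8.73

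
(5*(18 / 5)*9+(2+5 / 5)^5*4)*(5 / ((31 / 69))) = 391230 / 31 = 12620.32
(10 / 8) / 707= 5 / 2828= 0.00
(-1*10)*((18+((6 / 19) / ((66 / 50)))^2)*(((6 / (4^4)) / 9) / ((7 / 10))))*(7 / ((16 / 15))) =-49297375 / 11182336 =-4.41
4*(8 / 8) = 4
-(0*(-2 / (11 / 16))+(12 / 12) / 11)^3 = -1 / 1331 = -0.00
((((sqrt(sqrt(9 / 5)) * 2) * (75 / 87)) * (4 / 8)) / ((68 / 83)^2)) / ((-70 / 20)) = -34445 * sqrt(3) * 5^(3 / 4) / 469336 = -0.43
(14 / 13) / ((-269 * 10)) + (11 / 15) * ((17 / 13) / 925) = 30878 / 48520875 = 0.00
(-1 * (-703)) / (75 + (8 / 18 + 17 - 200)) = -6327 / 968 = -6.54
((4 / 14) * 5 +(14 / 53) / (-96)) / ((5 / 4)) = 25391 / 22260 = 1.14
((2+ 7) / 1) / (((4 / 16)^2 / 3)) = 432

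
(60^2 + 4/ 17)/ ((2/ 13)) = 397826/ 17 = 23401.53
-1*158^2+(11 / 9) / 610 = -137052349 / 5490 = -24964.00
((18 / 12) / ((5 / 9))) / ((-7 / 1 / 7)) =-27 / 10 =-2.70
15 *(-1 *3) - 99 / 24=-393 / 8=-49.12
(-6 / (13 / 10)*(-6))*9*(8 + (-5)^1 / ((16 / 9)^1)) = 33615 / 26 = 1292.88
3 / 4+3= 15 / 4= 3.75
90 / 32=45 / 16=2.81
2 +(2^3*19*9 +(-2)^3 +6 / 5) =6816 / 5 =1363.20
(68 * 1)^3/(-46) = -157216/23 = -6835.48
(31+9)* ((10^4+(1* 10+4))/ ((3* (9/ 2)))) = 29671.11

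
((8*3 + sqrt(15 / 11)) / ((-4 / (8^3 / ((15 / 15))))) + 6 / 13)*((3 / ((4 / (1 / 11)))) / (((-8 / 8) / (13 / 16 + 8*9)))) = 6990*sqrt(165) / 121 + 6343425 / 416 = 15990.67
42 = 42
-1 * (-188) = 188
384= 384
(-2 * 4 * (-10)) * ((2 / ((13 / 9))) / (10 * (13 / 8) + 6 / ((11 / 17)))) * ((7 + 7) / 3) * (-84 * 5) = -124185600 / 14599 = -8506.45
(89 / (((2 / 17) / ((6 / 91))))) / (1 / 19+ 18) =86241 / 31213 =2.76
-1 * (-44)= 44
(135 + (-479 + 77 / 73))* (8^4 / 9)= -34181120 / 219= -156078.17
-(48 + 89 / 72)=-3545 / 72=-49.24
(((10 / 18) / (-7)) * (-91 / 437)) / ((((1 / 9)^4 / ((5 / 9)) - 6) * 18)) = -2925 / 19113506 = -0.00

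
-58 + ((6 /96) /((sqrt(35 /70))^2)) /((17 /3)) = -57.98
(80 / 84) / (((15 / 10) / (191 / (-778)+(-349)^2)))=1895219740 / 24507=77333.81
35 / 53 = 0.66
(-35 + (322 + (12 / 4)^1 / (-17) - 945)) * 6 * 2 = -134268 / 17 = -7898.12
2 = 2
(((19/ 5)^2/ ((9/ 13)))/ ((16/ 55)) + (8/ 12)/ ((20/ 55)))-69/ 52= 675839/ 9360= 72.21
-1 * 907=-907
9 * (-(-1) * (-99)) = -891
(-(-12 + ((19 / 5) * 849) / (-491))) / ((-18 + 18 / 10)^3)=-0.00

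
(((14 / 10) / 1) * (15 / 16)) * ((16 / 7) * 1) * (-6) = -18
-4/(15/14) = -56/15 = -3.73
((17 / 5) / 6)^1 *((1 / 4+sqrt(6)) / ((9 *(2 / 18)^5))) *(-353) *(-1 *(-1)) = -13124187 *sqrt(6) / 10 - 13124187 / 40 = -3542860.82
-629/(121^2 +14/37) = -23273/541731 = -0.04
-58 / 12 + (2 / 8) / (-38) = -2207 / 456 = -4.84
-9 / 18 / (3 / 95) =-95 / 6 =-15.83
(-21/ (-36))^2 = 49/ 144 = 0.34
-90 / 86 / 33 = -15 / 473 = -0.03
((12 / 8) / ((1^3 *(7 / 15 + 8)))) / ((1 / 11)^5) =7247295 / 254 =28532.66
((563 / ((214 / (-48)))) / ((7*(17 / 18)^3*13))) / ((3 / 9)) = -236405952 / 47837881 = -4.94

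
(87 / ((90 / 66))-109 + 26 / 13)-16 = -296 / 5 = -59.20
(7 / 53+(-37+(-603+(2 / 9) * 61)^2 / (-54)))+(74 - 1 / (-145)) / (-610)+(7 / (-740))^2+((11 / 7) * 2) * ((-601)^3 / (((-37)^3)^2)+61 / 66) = -9528516194826859142480807 / 1473061440202454566800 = -6468.51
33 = 33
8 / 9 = 0.89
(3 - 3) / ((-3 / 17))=0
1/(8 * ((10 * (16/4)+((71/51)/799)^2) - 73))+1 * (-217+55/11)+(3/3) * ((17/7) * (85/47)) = -29942323669909937/144222724554944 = -207.61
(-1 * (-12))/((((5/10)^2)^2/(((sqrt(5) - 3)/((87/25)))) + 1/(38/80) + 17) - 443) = -0.03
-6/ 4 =-3/ 2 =-1.50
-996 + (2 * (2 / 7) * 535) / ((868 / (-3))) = -1514529 / 1519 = -997.06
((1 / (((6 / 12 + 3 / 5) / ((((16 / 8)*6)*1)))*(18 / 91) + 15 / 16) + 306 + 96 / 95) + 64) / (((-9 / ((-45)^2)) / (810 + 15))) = -1014329340750 / 14687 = -69063072.16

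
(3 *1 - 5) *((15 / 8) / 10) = -3 / 8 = -0.38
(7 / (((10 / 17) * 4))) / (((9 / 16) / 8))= 1904 / 45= 42.31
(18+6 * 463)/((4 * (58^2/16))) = 3.32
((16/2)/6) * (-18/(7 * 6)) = -4/7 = -0.57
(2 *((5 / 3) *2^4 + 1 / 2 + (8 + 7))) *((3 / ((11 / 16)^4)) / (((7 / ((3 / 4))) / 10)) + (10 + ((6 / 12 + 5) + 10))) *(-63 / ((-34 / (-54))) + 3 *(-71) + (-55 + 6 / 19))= -1237039.43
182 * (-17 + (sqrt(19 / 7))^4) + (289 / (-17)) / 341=-4184871 / 2387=-1753.19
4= 4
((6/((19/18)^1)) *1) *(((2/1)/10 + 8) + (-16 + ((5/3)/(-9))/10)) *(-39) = 164658/95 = 1733.24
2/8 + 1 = 5/4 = 1.25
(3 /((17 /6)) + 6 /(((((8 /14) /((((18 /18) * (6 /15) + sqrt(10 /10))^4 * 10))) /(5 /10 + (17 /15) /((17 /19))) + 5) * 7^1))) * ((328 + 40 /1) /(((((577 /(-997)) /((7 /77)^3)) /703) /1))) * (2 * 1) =-48121191316116096 /58246464920545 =-826.17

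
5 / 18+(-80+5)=-1345 / 18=-74.72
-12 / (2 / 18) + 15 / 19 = -2037 / 19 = -107.21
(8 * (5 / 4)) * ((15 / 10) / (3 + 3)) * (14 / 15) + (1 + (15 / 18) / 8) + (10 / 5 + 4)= 151 / 16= 9.44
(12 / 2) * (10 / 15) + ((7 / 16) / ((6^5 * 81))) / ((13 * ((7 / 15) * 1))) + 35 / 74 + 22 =42774780857 / 1615790592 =26.47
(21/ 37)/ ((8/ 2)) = 21/ 148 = 0.14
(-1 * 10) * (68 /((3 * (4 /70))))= -11900 /3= -3966.67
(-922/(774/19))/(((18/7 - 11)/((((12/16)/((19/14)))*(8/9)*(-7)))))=-632492/68499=-9.23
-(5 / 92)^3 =-125 / 778688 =-0.00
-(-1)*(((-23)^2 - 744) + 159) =-56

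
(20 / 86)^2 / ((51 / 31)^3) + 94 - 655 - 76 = -156235093163 / 245271699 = -636.99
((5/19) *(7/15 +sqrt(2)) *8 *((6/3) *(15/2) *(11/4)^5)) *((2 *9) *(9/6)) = 152193195/2432 +326128275 *sqrt(2)/2432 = 252223.78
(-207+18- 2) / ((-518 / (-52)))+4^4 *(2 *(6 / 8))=94490 / 259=364.83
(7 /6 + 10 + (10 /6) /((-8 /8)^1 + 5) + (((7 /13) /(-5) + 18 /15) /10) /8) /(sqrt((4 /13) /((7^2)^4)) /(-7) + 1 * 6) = 3040604791 * sqrt(13) /1031147648918400 + 51103444722337 /26439683305600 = 1.93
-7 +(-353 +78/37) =-13242/37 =-357.89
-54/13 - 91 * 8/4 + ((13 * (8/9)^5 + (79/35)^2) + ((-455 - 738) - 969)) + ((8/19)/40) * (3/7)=-41733882151342/17866751175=-2335.84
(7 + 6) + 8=21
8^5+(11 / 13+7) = 426086 / 13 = 32775.85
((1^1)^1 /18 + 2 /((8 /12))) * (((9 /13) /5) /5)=11 /130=0.08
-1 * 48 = -48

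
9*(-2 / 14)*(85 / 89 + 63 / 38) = -3.36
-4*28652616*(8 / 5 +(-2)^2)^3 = -2515928905728 / 125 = -20127431245.82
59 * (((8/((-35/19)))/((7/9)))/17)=-80712/4165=-19.38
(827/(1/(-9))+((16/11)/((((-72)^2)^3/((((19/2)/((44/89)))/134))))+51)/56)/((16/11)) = -470693341476306024805/91996324425105408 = -5116.44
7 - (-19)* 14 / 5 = 301 / 5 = 60.20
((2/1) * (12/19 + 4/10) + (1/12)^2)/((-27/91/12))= -2577029/30780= -83.72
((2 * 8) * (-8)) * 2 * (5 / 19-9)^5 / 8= 1629004.99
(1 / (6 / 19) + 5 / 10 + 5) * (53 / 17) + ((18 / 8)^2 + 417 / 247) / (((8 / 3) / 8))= 9527743 / 201552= 47.27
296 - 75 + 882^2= 778145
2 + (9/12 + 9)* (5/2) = 211/8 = 26.38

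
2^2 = 4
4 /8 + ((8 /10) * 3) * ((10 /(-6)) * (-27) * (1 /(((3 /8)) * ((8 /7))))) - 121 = 263 /2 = 131.50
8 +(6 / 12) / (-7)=111 / 14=7.93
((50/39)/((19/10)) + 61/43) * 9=200103/10621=18.84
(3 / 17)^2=9 / 289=0.03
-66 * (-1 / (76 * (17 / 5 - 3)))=165 / 76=2.17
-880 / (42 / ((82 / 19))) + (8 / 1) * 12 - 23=-6953 / 399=-17.43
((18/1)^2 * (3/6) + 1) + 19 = 182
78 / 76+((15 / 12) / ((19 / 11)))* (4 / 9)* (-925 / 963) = 236263 / 329346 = 0.72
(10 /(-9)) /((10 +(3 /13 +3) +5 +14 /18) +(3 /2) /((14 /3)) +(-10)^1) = -728 /6113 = -0.12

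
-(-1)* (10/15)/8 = 1/12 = 0.08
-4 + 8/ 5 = -12/ 5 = -2.40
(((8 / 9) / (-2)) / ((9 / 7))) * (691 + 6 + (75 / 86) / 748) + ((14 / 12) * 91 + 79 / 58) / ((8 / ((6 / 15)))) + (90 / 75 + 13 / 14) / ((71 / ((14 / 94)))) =-235.56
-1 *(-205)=205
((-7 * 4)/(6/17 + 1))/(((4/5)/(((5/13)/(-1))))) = 9.95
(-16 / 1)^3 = -4096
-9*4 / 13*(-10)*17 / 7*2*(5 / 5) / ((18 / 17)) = 11560 / 91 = 127.03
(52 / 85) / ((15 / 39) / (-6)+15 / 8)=16224 / 48025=0.34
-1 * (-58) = 58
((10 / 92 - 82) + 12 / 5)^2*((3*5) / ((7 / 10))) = 1002804267 / 7406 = 135404.30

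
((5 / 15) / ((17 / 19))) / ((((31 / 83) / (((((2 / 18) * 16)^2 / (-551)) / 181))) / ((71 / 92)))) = -0.00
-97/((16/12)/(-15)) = 4365/4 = 1091.25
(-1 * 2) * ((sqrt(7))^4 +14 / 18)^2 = -401408 / 81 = -4955.65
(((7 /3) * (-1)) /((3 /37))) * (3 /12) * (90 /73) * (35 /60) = -9065 /1752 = -5.17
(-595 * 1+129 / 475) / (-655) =282496 / 311125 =0.91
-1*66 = -66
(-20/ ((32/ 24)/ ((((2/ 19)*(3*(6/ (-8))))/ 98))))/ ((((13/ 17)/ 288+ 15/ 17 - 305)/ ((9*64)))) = -95178240/ 1386209657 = -0.07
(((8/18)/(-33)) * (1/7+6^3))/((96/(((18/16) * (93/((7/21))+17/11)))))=-9.57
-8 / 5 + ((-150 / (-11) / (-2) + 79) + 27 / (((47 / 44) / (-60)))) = -1446.01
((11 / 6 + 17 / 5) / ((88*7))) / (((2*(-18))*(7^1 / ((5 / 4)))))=-157 / 3725568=-0.00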